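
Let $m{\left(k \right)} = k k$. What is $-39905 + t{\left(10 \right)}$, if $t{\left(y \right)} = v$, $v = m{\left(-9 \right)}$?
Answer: $-39824$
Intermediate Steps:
$m{\left(k \right)} = k^{2}$
$v = 81$ ($v = \left(-9\right)^{2} = 81$)
$t{\left(y \right)} = 81$
$-39905 + t{\left(10 \right)} = -39905 + 81 = -39824$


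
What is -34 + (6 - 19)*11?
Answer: -177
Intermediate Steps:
-34 + (6 - 19)*11 = -34 - 13*11 = -34 - 143 = -177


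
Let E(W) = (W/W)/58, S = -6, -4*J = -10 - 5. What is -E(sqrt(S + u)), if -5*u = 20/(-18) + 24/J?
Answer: -1/58 ≈ -0.017241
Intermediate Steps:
J = 15/4 (J = -(-10 - 5)/4 = -1/4*(-15) = 15/4 ≈ 3.7500)
u = -238/225 (u = -(20/(-18) + 24/(15/4))/5 = -(20*(-1/18) + 24*(4/15))/5 = -(-10/9 + 32/5)/5 = -1/5*238/45 = -238/225 ≈ -1.0578)
E(W) = 1/58 (E(W) = 1*(1/58) = 1/58)
-E(sqrt(S + u)) = -1*1/58 = -1/58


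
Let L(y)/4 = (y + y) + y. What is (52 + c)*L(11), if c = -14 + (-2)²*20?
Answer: 15576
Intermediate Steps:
L(y) = 12*y (L(y) = 4*((y + y) + y) = 4*(2*y + y) = 4*(3*y) = 12*y)
c = 66 (c = -14 + 4*20 = -14 + 80 = 66)
(52 + c)*L(11) = (52 + 66)*(12*11) = 118*132 = 15576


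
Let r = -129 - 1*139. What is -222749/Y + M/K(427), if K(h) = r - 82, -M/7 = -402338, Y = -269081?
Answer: -54125186964/6727025 ≈ -8045.9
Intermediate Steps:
r = -268 (r = -129 - 139 = -268)
M = 2816366 (M = -7*(-402338) = 2816366)
K(h) = -350 (K(h) = -268 - 82 = -350)
-222749/Y + M/K(427) = -222749/(-269081) + 2816366/(-350) = -222749*(-1/269081) + 2816366*(-1/350) = 222749/269081 - 201169/25 = -54125186964/6727025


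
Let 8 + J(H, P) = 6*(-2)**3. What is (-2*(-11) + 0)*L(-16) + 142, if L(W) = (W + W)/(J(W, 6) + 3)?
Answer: 8230/53 ≈ 155.28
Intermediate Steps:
J(H, P) = -56 (J(H, P) = -8 + 6*(-2)**3 = -8 + 6*(-8) = -8 - 48 = -56)
L(W) = -2*W/53 (L(W) = (W + W)/(-56 + 3) = (2*W)/(-53) = (2*W)*(-1/53) = -2*W/53)
(-2*(-11) + 0)*L(-16) + 142 = (-2*(-11) + 0)*(-2/53*(-16)) + 142 = (22 + 0)*(32/53) + 142 = 22*(32/53) + 142 = 704/53 + 142 = 8230/53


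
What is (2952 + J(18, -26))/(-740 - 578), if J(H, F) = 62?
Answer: -1507/659 ≈ -2.2868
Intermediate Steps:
(2952 + J(18, -26))/(-740 - 578) = (2952 + 62)/(-740 - 578) = 3014/(-1318) = 3014*(-1/1318) = -1507/659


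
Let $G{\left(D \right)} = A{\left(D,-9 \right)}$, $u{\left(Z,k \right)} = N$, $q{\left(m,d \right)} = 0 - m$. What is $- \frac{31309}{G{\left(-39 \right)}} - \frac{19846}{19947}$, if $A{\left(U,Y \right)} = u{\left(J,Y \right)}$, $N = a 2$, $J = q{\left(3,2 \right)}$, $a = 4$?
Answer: $- \frac{624679391}{159576} \approx -3914.6$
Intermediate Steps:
$q{\left(m,d \right)} = - m$
$J = -3$ ($J = \left(-1\right) 3 = -3$)
$N = 8$ ($N = 4 \cdot 2 = 8$)
$u{\left(Z,k \right)} = 8$
$A{\left(U,Y \right)} = 8$
$G{\left(D \right)} = 8$
$- \frac{31309}{G{\left(-39 \right)}} - \frac{19846}{19947} = - \frac{31309}{8} - \frac{19846}{19947} = - \frac{624679391}{159576}$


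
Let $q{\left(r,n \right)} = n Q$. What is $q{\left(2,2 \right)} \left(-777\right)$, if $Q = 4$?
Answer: $-6216$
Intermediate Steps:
$q{\left(r,n \right)} = 4 n$ ($q{\left(r,n \right)} = n 4 = 4 n$)
$q{\left(2,2 \right)} \left(-777\right) = 4 \cdot 2 \left(-777\right) = 8 \left(-777\right) = -6216$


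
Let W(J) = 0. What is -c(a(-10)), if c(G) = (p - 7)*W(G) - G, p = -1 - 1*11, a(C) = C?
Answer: -10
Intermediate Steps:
p = -12 (p = -1 - 11 = -12)
c(G) = -G (c(G) = (-12 - 7)*0 - G = -19*0 - G = 0 - G = -G)
-c(a(-10)) = -(-1)*(-10) = -1*10 = -10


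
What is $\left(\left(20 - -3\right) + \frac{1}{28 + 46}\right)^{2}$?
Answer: $\frac{2900209}{5476} \approx 529.62$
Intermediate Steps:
$\left(\left(20 - -3\right) + \frac{1}{28 + 46}\right)^{2} = \left(\left(20 + 3\right) + \frac{1}{74}\right)^{2} = \left(23 + \frac{1}{74}\right)^{2} = \left(\frac{1703}{74}\right)^{2} = \frac{2900209}{5476}$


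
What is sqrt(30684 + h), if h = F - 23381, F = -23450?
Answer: I*sqrt(16147) ≈ 127.07*I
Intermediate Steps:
h = -46831 (h = -23450 - 23381 = -46831)
sqrt(30684 + h) = sqrt(30684 - 46831) = sqrt(-16147) = I*sqrt(16147)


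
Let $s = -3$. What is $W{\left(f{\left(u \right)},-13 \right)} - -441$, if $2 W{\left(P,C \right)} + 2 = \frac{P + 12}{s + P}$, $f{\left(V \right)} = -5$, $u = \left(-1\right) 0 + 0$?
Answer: $\frac{7033}{16} \approx 439.56$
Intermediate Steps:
$u = 0$ ($u = 0 + 0 = 0$)
$W{\left(P,C \right)} = -1 + \frac{12 + P}{2 \left(-3 + P\right)}$ ($W{\left(P,C \right)} = -1 + \frac{\left(P + 12\right) \frac{1}{-3 + P}}{2} = -1 + \frac{\left(12 + P\right) \frac{1}{-3 + P}}{2} = -1 + \frac{\frac{1}{-3 + P} \left(12 + P\right)}{2} = -1 + \frac{12 + P}{2 \left(-3 + P\right)}$)
$W{\left(f{\left(u \right)},-13 \right)} - -441 = \frac{18 - -5}{2 \left(-3 - 5\right)} - -441 = \frac{18 + 5}{2 \left(-8\right)} + 441 = \frac{1}{2} \left(- \frac{1}{8}\right) 23 + 441 = - \frac{23}{16} + 441 = \frac{7033}{16}$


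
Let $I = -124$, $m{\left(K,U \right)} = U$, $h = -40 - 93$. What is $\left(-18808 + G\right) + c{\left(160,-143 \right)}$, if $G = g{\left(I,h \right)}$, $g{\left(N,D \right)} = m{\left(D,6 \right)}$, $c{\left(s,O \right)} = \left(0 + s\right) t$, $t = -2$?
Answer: $-19122$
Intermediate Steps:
$c{\left(s,O \right)} = - 2 s$ ($c{\left(s,O \right)} = \left(0 + s\right) \left(-2\right) = s \left(-2\right) = - 2 s$)
$h = -133$ ($h = -40 - 93 = -133$)
$g{\left(N,D \right)} = 6$
$G = 6$
$\left(-18808 + G\right) + c{\left(160,-143 \right)} = \left(-18808 + 6\right) - 320 = -18802 - 320 = -19122$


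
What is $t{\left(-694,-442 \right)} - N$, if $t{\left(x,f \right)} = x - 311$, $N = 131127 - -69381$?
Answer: $-201513$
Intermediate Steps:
$N = 200508$ ($N = 131127 + 69381 = 200508$)
$t{\left(x,f \right)} = -311 + x$
$t{\left(-694,-442 \right)} - N = \left(-311 - 694\right) - 200508 = -1005 - 200508 = -201513$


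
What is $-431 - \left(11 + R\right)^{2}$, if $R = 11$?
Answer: $-915$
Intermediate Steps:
$-431 - \left(11 + R\right)^{2} = -431 - \left(11 + 11\right)^{2} = -431 - 22^{2} = -431 - 484 = -915$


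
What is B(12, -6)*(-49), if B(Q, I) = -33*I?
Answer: -9702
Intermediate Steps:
B(12, -6)*(-49) = -33*(-6)*(-49) = 198*(-49) = -9702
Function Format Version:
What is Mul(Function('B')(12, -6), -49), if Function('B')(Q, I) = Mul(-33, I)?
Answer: -9702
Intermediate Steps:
Mul(Function('B')(12, -6), -49) = Mul(Mul(-33, -6), -49) = Mul(198, -49) = -9702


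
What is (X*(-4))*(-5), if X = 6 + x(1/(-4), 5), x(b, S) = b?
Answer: 115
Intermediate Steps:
X = 23/4 (X = 6 + 1/(-4) = 6 - 1/4 = 23/4 ≈ 5.7500)
(X*(-4))*(-5) = ((23/4)*(-4))*(-5) = -23*(-5) = 115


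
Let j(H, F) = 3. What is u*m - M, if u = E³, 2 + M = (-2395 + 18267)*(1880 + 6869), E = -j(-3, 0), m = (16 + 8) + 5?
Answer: -138864909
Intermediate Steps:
m = 29 (m = 24 + 5 = 29)
E = -3 (E = -1*3 = -3)
M = 138864126 (M = -2 + (-2395 + 18267)*(1880 + 6869) = -2 + 15872*8749 = -2 + 138864128 = 138864126)
u = -27 (u = (-3)³ = -27)
u*m - M = -27*29 - 1*138864126 = -783 - 138864126 = -138864909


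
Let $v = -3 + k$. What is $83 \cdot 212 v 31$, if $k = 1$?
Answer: $-1090952$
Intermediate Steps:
$v = -2$ ($v = -3 + 1 = -2$)
$83 \cdot 212 v 31 = 83 \cdot 212 \left(\left(-2\right) 31\right) = 17596 \left(-62\right) = -1090952$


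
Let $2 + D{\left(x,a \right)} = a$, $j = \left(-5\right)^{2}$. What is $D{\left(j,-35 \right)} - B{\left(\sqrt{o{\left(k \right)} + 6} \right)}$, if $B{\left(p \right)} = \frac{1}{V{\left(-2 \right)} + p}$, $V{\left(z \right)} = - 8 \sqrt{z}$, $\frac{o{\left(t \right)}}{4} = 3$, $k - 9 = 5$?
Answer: $\frac{\left(8 - 3 i\right) \left(-592 - 222 i - i \sqrt{2}\right)}{146} \approx -37.029 - 0.077491 i$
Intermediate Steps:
$k = 14$ ($k = 9 + 5 = 14$)
$o{\left(t \right)} = 12$ ($o{\left(t \right)} = 4 \cdot 3 = 12$)
$j = 25$
$D{\left(x,a \right)} = -2 + a$
$B{\left(p \right)} = \frac{1}{p - 8 i \sqrt{2}}$ ($B{\left(p \right)} = \frac{1}{- 8 \sqrt{-2} + p} = \frac{1}{- 8 i \sqrt{2} + p} = \frac{1}{p - 8 i \sqrt{2}}$)
$D{\left(j,-35 \right)} - B{\left(\sqrt{o{\left(k \right)} + 6} \right)} = \left(-2 - 35\right) - \frac{1}{\sqrt{12 + 6} - 8 i \sqrt{2}} = -37 - \frac{1}{\sqrt{18} - 8 i \sqrt{2}} = -37 - \frac{1}{3 \sqrt{2} - 8 i \sqrt{2}}$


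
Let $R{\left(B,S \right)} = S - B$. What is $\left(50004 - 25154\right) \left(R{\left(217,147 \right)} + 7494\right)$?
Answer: $184486400$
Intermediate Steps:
$\left(50004 - 25154\right) \left(R{\left(217,147 \right)} + 7494\right) = \left(50004 - 25154\right) \left(\left(147 - 217\right) + 7494\right) = 24850 \left(\left(147 - 217\right) + 7494\right) = 24850 \left(-70 + 7494\right) = 24850 \cdot 7424 = 184486400$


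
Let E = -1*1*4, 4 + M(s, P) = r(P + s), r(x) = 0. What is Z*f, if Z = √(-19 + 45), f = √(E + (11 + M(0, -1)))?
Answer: √78 ≈ 8.8318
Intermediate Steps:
M(s, P) = -4 (M(s, P) = -4 + 0 = -4)
E = -4 (E = -1*4 = -4)
f = √3 (f = √(-4 + (11 - 4)) = √(-4 + 7) = √3 ≈ 1.7320)
Z = √26 ≈ 5.0990
Z*f = √26*√3 = √78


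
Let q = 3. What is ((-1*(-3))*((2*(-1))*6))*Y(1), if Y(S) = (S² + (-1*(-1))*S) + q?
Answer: -180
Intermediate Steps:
Y(S) = 3 + S + S² (Y(S) = (S² + (-1*(-1))*S) + 3 = (S² + 1*S) + 3 = (S² + S) + 3 = (S + S²) + 3 = 3 + S + S²)
((-1*(-3))*((2*(-1))*6))*Y(1) = ((-1*(-3))*((2*(-1))*6))*(3 + 1 + 1²) = (3*(-2*6))*(3 + 1 + 1) = (3*(-12))*5 = -36*5 = -180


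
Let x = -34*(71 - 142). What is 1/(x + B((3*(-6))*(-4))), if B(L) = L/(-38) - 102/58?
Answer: 551/1328101 ≈ 0.00041488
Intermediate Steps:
B(L) = -51/29 - L/38 (B(L) = L*(-1/38) - 102*1/58 = -L/38 - 51/29 = -51/29 - L/38)
x = 2414 (x = -34*(-71) = 2414)
1/(x + B((3*(-6))*(-4))) = 1/(2414 + (-51/29 - 3*(-6)*(-4)/38)) = 1/(2414 + (-51/29 - (-9)*(-4)/19)) = 1/(2414 + (-51/29 - 1/38*72)) = 1/(2414 + (-51/29 - 36/19)) = 1/(2414 - 2013/551) = 1/(1328101/551) = 551/1328101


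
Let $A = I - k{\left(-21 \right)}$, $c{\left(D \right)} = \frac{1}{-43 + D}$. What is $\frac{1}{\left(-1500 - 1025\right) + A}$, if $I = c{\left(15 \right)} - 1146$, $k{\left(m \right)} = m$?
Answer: $- \frac{28}{102201} \approx -0.00027397$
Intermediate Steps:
$I = - \frac{32089}{28}$ ($I = \frac{1}{-43 + 15} - 1146 = \frac{1}{-28} - 1146 = - \frac{1}{28} - 1146 = - \frac{32089}{28} \approx -1146.0$)
$A = - \frac{31501}{28}$ ($A = - \frac{32089}{28} - -21 = - \frac{32089}{28} + 21 = - \frac{31501}{28} \approx -1125.0$)
$\frac{1}{\left(-1500 - 1025\right) + A} = \frac{1}{\left(-1500 - 1025\right) - \frac{31501}{28}} = \frac{1}{-2525 - \frac{31501}{28}} = \frac{1}{- \frac{102201}{28}} = - \frac{28}{102201}$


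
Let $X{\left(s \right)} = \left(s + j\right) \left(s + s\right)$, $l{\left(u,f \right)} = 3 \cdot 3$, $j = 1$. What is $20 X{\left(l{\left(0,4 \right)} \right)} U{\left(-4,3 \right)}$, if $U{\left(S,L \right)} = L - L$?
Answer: $0$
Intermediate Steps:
$l{\left(u,f \right)} = 9$
$U{\left(S,L \right)} = 0$
$X{\left(s \right)} = 2 s \left(1 + s\right)$ ($X{\left(s \right)} = \left(s + 1\right) \left(s + s\right) = \left(1 + s\right) 2 s = 2 s \left(1 + s\right)$)
$20 X{\left(l{\left(0,4 \right)} \right)} U{\left(-4,3 \right)} = 20 \cdot 2 \cdot 9 \left(1 + 9\right) 0 = 20 \cdot 2 \cdot 9 \cdot 10 \cdot 0 = 20 \cdot 180 \cdot 0 = 3600 \cdot 0 = 0$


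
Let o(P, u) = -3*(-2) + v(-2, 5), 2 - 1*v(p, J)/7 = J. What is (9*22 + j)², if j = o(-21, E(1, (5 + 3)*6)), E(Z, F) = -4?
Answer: 33489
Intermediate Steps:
v(p, J) = 14 - 7*J
o(P, u) = -15 (o(P, u) = -3*(-2) + (14 - 7*5) = 6 + (14 - 35) = 6 - 21 = -15)
j = -15
(9*22 + j)² = (9*22 - 15)² = (198 - 15)² = 183² = 33489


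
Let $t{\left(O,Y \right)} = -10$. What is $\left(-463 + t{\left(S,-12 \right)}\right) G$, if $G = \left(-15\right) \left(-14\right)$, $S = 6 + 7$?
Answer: $-99330$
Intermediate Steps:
$S = 13$
$G = 210$
$\left(-463 + t{\left(S,-12 \right)}\right) G = \left(-463 - 10\right) 210 = \left(-473\right) 210 = -99330$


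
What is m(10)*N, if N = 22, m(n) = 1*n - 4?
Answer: 132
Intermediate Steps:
m(n) = -4 + n (m(n) = n - 4 = -4 + n)
m(10)*N = (-4 + 10)*22 = 6*22 = 132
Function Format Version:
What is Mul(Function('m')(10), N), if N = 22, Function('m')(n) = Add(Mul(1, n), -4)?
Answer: 132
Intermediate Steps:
Function('m')(n) = Add(-4, n) (Function('m')(n) = Add(n, -4) = Add(-4, n))
Mul(Function('m')(10), N) = Mul(Add(-4, 10), 22) = Mul(6, 22) = 132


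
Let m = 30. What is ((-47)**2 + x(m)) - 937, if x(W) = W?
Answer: 1302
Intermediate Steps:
((-47)**2 + x(m)) - 937 = ((-47)**2 + 30) - 937 = (2209 + 30) - 937 = 2239 - 937 = 1302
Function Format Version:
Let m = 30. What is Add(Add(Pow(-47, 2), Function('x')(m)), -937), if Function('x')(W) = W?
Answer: 1302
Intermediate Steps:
Add(Add(Pow(-47, 2), Function('x')(m)), -937) = Add(Add(Pow(-47, 2), 30), -937) = Add(Add(2209, 30), -937) = Add(2239, -937) = 1302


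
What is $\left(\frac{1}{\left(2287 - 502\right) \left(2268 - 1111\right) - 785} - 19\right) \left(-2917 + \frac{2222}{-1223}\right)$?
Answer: $\frac{140021060729907}{2524834580} \approx 55458.0$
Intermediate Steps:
$\left(\frac{1}{\left(2287 - 502\right) \left(2268 - 1111\right) - 785} - 19\right) \left(-2917 + \frac{2222}{-1223}\right) = \left(\frac{1}{1785 \cdot 1157 - 785} - 19\right) \left(-2917 + 2222 \left(- \frac{1}{1223}\right)\right) = \left(\frac{1}{2065245 - 785} - 19\right) \left(-2917 - \frac{2222}{1223}\right) = \left(\frac{1}{2064460} - 19\right) \left(- \frac{3569713}{1223}\right) = \left(- \frac{39224739}{2064460}\right) \left(- \frac{3569713}{1223}\right) = \frac{140021060729907}{2524834580}$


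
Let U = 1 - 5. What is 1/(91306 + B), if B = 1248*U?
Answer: 1/86314 ≈ 1.1586e-5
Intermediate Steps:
U = -4
B = -4992 (B = 1248*(-4) = -4992)
1/(91306 + B) = 1/(91306 - 4992) = 1/86314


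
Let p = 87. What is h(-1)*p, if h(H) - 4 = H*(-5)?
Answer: 783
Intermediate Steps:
h(H) = 4 - 5*H (h(H) = 4 + H*(-5) = 4 - 5*H)
h(-1)*p = (4 - 5*(-1))*87 = (4 + 5)*87 = 9*87 = 783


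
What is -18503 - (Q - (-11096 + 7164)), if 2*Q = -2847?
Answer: -42023/2 ≈ -21012.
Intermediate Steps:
Q = -2847/2 (Q = (½)*(-2847) = -2847/2 ≈ -1423.5)
-18503 - (Q - (-11096 + 7164)) = -18503 - (-2847/2 - (-11096 + 7164)) = -18503 - (-2847/2 - 1*(-3932)) = -18503 - (-2847/2 + 3932) = -18503 - 1*5017/2 = -18503 - 5017/2 = -42023/2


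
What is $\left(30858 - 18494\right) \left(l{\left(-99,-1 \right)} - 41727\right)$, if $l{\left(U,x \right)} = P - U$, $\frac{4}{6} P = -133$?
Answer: $-517155210$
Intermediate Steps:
$P = - \frac{399}{2}$ ($P = \frac{3}{2} \left(-133\right) = - \frac{399}{2} \approx -199.5$)
$l{\left(U,x \right)} = - \frac{399}{2} - U$
$\left(30858 - 18494\right) \left(l{\left(-99,-1 \right)} - 41727\right) = \left(30858 - 18494\right) \left(\left(- \frac{399}{2} - -99\right) - 41727\right) = 12364 \left(\left(- \frac{399}{2} + 99\right) - 41727\right) = 12364 \left(- \frac{201}{2} - 41727\right) = 12364 \left(- \frac{83655}{2}\right) = -517155210$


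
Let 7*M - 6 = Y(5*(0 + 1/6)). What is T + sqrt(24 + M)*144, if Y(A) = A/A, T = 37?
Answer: 757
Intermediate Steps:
Y(A) = 1
M = 1 (M = 6/7 + (1/7)*1 = 6/7 + 1/7 = 1)
T + sqrt(24 + M)*144 = 37 + sqrt(24 + 1)*144 = 37 + sqrt(25)*144 = 37 + 5*144 = 37 + 720 = 757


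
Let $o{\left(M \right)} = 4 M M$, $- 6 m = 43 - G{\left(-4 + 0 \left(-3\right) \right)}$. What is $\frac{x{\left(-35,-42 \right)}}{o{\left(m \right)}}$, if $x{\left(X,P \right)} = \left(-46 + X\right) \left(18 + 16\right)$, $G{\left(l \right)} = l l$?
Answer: $-34$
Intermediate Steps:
$G{\left(l \right)} = l^{2}$
$m = - \frac{9}{2}$ ($m = - \frac{43 - \left(-4 + 0 \left(-3\right)\right)^{2}}{6} = - \frac{43 - \left(-4 + 0\right)^{2}}{6} = - \frac{43 - \left(-4\right)^{2}}{6} = - \frac{43 - 16}{6} = \left(- \frac{1}{6}\right) 27 = - \frac{9}{2} \approx -4.5$)
$x{\left(X,P \right)} = -1564 + 34 X$ ($x{\left(X,P \right)} = \left(-46 + X\right) 34 = -1564 + 34 X$)
$o{\left(M \right)} = 4 M^{2}$
$\frac{x{\left(-35,-42 \right)}}{o{\left(m \right)}} = \frac{-1564 + 34 \left(-35\right)}{4 \left(- \frac{9}{2}\right)^{2}} = \frac{-1564 - 1190}{4 \cdot \frac{81}{4}} = - \frac{2754}{81} = \left(-2754\right) \frac{1}{81} = -34$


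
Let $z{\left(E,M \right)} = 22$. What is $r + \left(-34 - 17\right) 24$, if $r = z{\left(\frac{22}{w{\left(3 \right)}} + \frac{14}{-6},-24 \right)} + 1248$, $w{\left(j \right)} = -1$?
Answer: $46$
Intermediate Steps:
$r = 1270$ ($r = 22 + 1248 = 1270$)
$r + \left(-34 - 17\right) 24 = 1270 + \left(-34 - 17\right) 24 = 1270 - 1224 = 46$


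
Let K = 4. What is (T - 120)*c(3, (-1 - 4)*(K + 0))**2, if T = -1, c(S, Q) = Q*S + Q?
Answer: -774400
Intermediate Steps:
c(S, Q) = Q + Q*S
(T - 120)*c(3, (-1 - 4)*(K + 0))**2 = (-1 - 120)*(((-1 - 4)*(4 + 0))*(1 + 3))**2 = -121*(-5*4*4)**2 = -121*(-20*4)**2 = -121*(-80)**2 = -121*6400 = -774400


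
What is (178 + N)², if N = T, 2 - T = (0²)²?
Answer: 32400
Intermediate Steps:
T = 2 (T = 2 - (0²)² = 2 - 1*0² = 2 - 1*0 = 2 + 0 = 2)
N = 2
(178 + N)² = (178 + 2)² = 180² = 32400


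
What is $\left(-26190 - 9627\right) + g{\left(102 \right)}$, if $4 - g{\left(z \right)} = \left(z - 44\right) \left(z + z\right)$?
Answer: $-47645$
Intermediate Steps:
$g{\left(z \right)} = 4 - 2 z \left(-44 + z\right)$ ($g{\left(z \right)} = 4 - \left(z - 44\right) \left(z + z\right) = 4 - \left(-44 + z\right) 2 z = 4 - 2 z \left(-44 + z\right)$)
$\left(-26190 - 9627\right) + g{\left(102 \right)} = \left(-26190 - 9627\right) + \left(4 - 2 \cdot 102^{2} + 88 \cdot 102\right) = -35817 + \left(4 - 20808 + 8976\right) = -35817 - 11828 = -47645$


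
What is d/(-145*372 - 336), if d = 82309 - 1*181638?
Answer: 99329/54276 ≈ 1.8301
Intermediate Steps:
d = -99329 (d = 82309 - 181638 = -99329)
d/(-145*372 - 336) = -99329/(-145*372 - 336) = -99329/(-53940 - 336) = -99329/(-54276) = -99329*(-1/54276) = 99329/54276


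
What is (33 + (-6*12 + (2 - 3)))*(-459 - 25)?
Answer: 19360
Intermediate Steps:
(33 + (-6*12 + (2 - 3)))*(-459 - 25) = (33 + (-72 - 1))*(-484) = (33 - 73)*(-484) = -40*(-484) = 19360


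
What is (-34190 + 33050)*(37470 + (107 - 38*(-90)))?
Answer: -46736580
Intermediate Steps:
(-34190 + 33050)*(37470 + (107 - 38*(-90))) = -1140*(37470 + (107 + 3420)) = -1140*(37470 + 3527) = -1140*40997 = -46736580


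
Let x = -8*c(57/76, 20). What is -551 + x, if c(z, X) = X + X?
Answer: -871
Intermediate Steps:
c(z, X) = 2*X
x = -320 (x = -16*20 = -8*40 = -320)
-551 + x = -551 - 320 = -871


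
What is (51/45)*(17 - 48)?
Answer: -527/15 ≈ -35.133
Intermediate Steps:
(51/45)*(17 - 48) = (51*(1/45))*(-31) = (17/15)*(-31) = -527/15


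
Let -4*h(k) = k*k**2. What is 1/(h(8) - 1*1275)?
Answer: -1/1403 ≈ -0.00071276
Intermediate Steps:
h(k) = -k**3/4 (h(k) = -k*k**2/4 = -k**3/4)
1/(h(8) - 1*1275) = 1/(-1/4*8**3 - 1*1275) = 1/(-1/4*512 - 1275) = 1/(-128 - 1275) = 1/(-1403) = -1/1403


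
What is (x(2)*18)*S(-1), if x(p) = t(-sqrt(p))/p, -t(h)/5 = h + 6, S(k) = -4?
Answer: 1080 - 180*sqrt(2) ≈ 825.44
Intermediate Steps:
t(h) = -30 - 5*h (t(h) = -5*(h + 6) = -5*(6 + h) = -30 - 5*h)
x(p) = (-30 + 5*sqrt(p))/p (x(p) = (-30 - (-5)*sqrt(p))/p = (-30 + 5*sqrt(p))/p)
(x(2)*18)*S(-1) = ((5*(-6 + sqrt(2))/2)*18)*(-4) = ((5*(1/2)*(-6 + sqrt(2)))*18)*(-4) = ((-15 + 5*sqrt(2)/2)*18)*(-4) = (-270 + 45*sqrt(2))*(-4) = 1080 - 180*sqrt(2)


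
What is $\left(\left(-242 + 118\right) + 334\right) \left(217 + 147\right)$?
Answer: $76440$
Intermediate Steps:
$\left(\left(-242 + 118\right) + 334\right) \left(217 + 147\right) = \left(-124 + 334\right) 364 = 210 \cdot 364 = 76440$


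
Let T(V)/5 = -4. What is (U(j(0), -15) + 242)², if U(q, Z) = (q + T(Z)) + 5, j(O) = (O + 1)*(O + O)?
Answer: 51529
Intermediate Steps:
j(O) = 2*O*(1 + O) (j(O) = (1 + O)*(2*O) = 2*O*(1 + O))
T(V) = -20 (T(V) = 5*(-4) = -20)
U(q, Z) = -15 + q (U(q, Z) = (q - 20) + 5 = (-20 + q) + 5 = -15 + q)
(U(j(0), -15) + 242)² = ((-15 + 2*0*(1 + 0)) + 242)² = ((-15 + 2*0*1) + 242)² = ((-15 + 0) + 242)² = (-15 + 242)² = 227² = 51529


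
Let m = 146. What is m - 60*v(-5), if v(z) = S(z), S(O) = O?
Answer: 446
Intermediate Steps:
v(z) = z
m - 60*v(-5) = 146 - 60*(-5) = 146 + 300 = 446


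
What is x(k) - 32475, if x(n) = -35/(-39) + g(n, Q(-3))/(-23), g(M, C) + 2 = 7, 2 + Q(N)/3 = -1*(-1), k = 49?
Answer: -29129465/897 ≈ -32474.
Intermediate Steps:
Q(N) = -3 (Q(N) = -6 + 3*(-1*(-1)) = -6 + 3*1 = -6 + 3 = -3)
g(M, C) = 5 (g(M, C) = -2 + 7 = 5)
x(n) = 610/897 (x(n) = -35/(-39) + 5/(-23) = -35*(-1/39) + 5*(-1/23) = 35/39 - 5/23 = 610/897)
x(k) - 32475 = 610/897 - 32475 = -29129465/897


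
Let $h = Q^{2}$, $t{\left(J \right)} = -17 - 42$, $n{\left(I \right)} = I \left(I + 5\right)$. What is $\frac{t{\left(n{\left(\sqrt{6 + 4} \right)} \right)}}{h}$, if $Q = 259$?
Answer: $- \frac{59}{67081} \approx -0.00087953$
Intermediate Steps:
$n{\left(I \right)} = I \left(5 + I\right)$
$t{\left(J \right)} = -59$
$h = 67081$ ($h = 259^{2} = 67081$)
$\frac{t{\left(n{\left(\sqrt{6 + 4} \right)} \right)}}{h} = - \frac{59}{67081}$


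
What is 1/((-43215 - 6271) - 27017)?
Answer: -1/76503 ≈ -1.3071e-5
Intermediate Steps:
1/((-43215 - 6271) - 27017) = 1/(-49486 - 27017) = 1/(-76503) = -1/76503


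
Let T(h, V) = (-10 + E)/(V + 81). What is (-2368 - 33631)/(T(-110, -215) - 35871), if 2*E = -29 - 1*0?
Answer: 9647732/9613379 ≈ 1.0036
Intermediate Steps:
E = -29/2 (E = (-29 - 1*0)/2 = (-29 + 0)/2 = (½)*(-29) = -29/2 ≈ -14.500)
T(h, V) = -49/(2*(81 + V)) (T(h, V) = (-10 - 29/2)/(V + 81) = -49/(2*(81 + V)))
(-2368 - 33631)/(T(-110, -215) - 35871) = (-2368 - 33631)/(-49/(162 + 2*(-215)) - 35871) = -35999/(-49/(162 - 430) - 35871) = -35999/(-49/(-268) - 35871) = -35999/(-49*(-1/268) - 35871) = -35999/(49/268 - 35871) = -35999/(-9613379/268) = -35999*(-268/9613379) = 9647732/9613379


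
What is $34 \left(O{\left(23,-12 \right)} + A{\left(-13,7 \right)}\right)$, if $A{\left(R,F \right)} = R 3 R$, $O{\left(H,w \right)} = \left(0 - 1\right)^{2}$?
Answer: $17272$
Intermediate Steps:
$O{\left(H,w \right)} = 1$ ($O{\left(H,w \right)} = \left(-1\right)^{2} = 1$)
$A{\left(R,F \right)} = 3 R^{2}$ ($A{\left(R,F \right)} = 3 R R = 3 R^{2}$)
$34 \left(O{\left(23,-12 \right)} + A{\left(-13,7 \right)}\right) = 34 \left(1 + 3 \left(-13\right)^{2}\right) = 34 \left(1 + 3 \cdot 169\right) = 34 \left(1 + 507\right) = 34 \cdot 508 = 17272$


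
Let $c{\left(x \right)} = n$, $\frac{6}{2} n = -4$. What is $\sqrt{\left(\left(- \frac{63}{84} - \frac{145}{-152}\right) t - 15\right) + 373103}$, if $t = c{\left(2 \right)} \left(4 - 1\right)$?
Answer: $\frac{3 \sqrt{59859766}}{38} \approx 610.81$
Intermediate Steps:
$n = - \frac{4}{3}$ ($n = \frac{1}{3} \left(-4\right) = - \frac{4}{3} \approx -1.3333$)
$c{\left(x \right)} = - \frac{4}{3}$
$t = -4$ ($t = - \frac{4 \left(4 - 1\right)}{3} = \left(- \frac{4}{3}\right) 3 = -4$)
$\sqrt{\left(\left(- \frac{63}{84} - \frac{145}{-152}\right) t - 15\right) + 373103} = \sqrt{\left(\left(- \frac{63}{84} - \frac{145}{-152}\right) \left(-4\right) - 15\right) + 373103} = \sqrt{\left(\left(\left(-63\right) \frac{1}{84} - - \frac{145}{152}\right) \left(-4\right) - 15\right) + 373103} = \sqrt{\left(\left(- \frac{3}{4} + \frac{145}{152}\right) \left(-4\right) - 15\right) + 373103} = \sqrt{\left(\frac{31}{152} \left(-4\right) - 15\right) + 373103} = \sqrt{\left(- \frac{31}{38} - 15\right) + 373103} = \sqrt{- \frac{601}{38} + 373103} = \sqrt{\frac{14177313}{38}} = \frac{3 \sqrt{59859766}}{38}$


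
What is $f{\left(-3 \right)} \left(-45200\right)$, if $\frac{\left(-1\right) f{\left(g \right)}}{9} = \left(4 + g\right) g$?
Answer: $-1220400$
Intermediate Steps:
$f{\left(g \right)} = - 9 g \left(4 + g\right)$ ($f{\left(g \right)} = - 9 \left(4 + g\right) g = - 9 g \left(4 + g\right)$)
$f{\left(-3 \right)} \left(-45200\right) = \left(-9\right) \left(-3\right) \left(4 - 3\right) \left(-45200\right) = \left(-9\right) \left(-3\right) 1 \left(-45200\right) = 27 \left(-45200\right) = -1220400$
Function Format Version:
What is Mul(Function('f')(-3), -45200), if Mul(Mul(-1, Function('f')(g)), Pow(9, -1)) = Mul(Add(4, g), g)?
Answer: -1220400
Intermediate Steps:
Function('f')(g) = Mul(-9, g, Add(4, g)) (Function('f')(g) = Mul(-9, Mul(Add(4, g), g)) = Mul(-9, Mul(g, Add(4, g))) = Mul(-9, g, Add(4, g)))
Mul(Function('f')(-3), -45200) = Mul(Mul(-9, -3, Add(4, -3)), -45200) = Mul(Mul(-9, -3, 1), -45200) = Mul(27, -45200) = -1220400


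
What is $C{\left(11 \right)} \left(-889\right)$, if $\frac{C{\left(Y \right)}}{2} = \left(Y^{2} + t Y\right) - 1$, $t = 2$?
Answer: $-252476$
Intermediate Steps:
$C{\left(Y \right)} = -2 + 2 Y^{2} + 4 Y$ ($C{\left(Y \right)} = 2 \left(\left(Y^{2} + 2 Y\right) - 1\right) = 2 \left(-1 + Y^{2} + 2 Y\right) = -2 + 2 Y^{2} + 4 Y$)
$C{\left(11 \right)} \left(-889\right) = \left(-2 + 2 \cdot 11^{2} + 4 \cdot 11\right) \left(-889\right) = \left(-2 + 2 \cdot 121 + 44\right) \left(-889\right) = \left(-2 + 242 + 44\right) \left(-889\right) = 284 \left(-889\right) = -252476$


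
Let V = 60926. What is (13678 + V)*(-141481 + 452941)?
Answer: 23236161840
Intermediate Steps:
(13678 + V)*(-141481 + 452941) = (13678 + 60926)*(-141481 + 452941) = 74604*311460 = 23236161840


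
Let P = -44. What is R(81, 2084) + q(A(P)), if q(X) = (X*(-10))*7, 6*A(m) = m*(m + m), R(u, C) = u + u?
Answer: -135034/3 ≈ -45011.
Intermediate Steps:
R(u, C) = 2*u
A(m) = m²/3 (A(m) = (m*(m + m))/6 = (m*(2*m))/6 = (2*m²)/6 = m²/3)
q(X) = -70*X (q(X) = -10*X*7 = -70*X)
R(81, 2084) + q(A(P)) = 2*81 - 70*(-44)²/3 = 162 - 70*1936/3 = 162 - 135520/3 = -135034/3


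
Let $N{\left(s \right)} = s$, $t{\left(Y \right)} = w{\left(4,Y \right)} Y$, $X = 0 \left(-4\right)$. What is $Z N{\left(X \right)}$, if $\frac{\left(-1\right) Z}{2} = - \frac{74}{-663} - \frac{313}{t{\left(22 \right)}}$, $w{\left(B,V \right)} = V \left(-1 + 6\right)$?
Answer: $0$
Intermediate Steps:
$X = 0$
$w{\left(B,V \right)} = 5 V$ ($w{\left(B,V \right)} = V 5 = 5 V$)
$t{\left(Y \right)} = 5 Y^{2}$ ($t{\left(Y \right)} = 5 Y Y = 5 Y^{2}$)
$Z = \frac{28439}{802230}$ ($Z = - 2 \left(- \frac{74}{-663} - \frac{313}{5 \cdot 22^{2}}\right) = - 2 \left(\left(-74\right) \left(- \frac{1}{663}\right) - \frac{313}{5 \cdot 484}\right) = - 2 \left(\frac{74}{663} - \frac{313}{2420}\right) = \left(-2\right) \left(- \frac{28439}{1604460}\right) = \frac{28439}{802230} \approx 0.03545$)
$Z N{\left(X \right)} = \frac{28439}{802230} \cdot 0 = 0$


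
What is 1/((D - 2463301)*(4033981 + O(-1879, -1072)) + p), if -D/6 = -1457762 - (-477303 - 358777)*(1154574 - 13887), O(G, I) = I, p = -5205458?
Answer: -1/23077221730152639959 ≈ -4.3333e-20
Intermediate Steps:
D = -5722224775188 (D = -6*(-1457762 - (-477303 - 358777)*(1154574 - 13887)) = -6*(-1457762 - (-836080)*1140687) = -6*(-1457762 - 1*(-953705586960)) = -6*(-1457762 + 953705586960) = -6*953704129198 = -5722224775188)
1/((D - 2463301)*(4033981 + O(-1879, -1072)) + p) = 1/((-5722224775188 - 2463301)*(4033981 - 1072) - 5205458) = 1/(-5722227238489*4032909 - 5205458) = 1/(-23077221730147434501 - 5205458) = 1/(-23077221730152639959) = -1/23077221730152639959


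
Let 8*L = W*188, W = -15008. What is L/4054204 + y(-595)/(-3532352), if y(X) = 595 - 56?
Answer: -44571549219/511459843136 ≈ -0.087146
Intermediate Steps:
y(X) = 539
L = -352688 (L = (-15008*188)/8 = (⅛)*(-2821504) = -352688)
L/4054204 + y(-595)/(-3532352) = -352688/4054204 + 539/(-3532352) = -352688*1/4054204 + 539*(-1/3532352) = -12596/144793 - 539/3532352 = -44571549219/511459843136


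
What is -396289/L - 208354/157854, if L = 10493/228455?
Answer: -7145594172379126/828181011 ≈ -8.6281e+6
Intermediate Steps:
L = 10493/228455 (L = 10493*(1/228455) = 10493/228455 ≈ 0.045930)
-396289/L - 208354/157854 = -396289/10493/228455 - 208354/157854 = -396289*228455/10493 - 208354*1/157854 = -90534203495/10493 - 104177/78927 = -7145594172379126/828181011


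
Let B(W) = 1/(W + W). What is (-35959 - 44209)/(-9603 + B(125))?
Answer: 20042000/2400749 ≈ 8.3482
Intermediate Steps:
B(W) = 1/(2*W)
(-35959 - 44209)/(-9603 + B(125)) = (-35959 - 44209)/(-9603 + (½)/125) = -80168/(-9603 + (½)*(1/125)) = -80168/(-9603 + 1/250) = -80168/(-2400749/250) = -80168*(-250/2400749) = 20042000/2400749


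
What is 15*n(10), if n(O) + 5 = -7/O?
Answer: -171/2 ≈ -85.500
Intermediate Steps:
n(O) = -5 - 7/O
15*n(10) = 15*(-5 - 7/10) = 15*(-57/10) = -171/2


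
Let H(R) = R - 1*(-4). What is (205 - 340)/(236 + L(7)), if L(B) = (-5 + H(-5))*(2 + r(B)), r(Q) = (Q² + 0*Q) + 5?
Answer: 27/20 ≈ 1.3500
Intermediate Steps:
H(R) = 4 + R (H(R) = R + 4 = 4 + R)
r(Q) = 5 + Q² (r(Q) = (Q² + 0) + 5 = Q² + 5 = 5 + Q²)
L(B) = -42 - 6*B² (L(B) = (-5 + (4 - 5))*(2 + (5 + B²)) = (-5 - 1)*(7 + B²) = -6*(7 + B²) = -42 - 6*B²)
(205 - 340)/(236 + L(7)) = (205 - 340)/(236 + (-42 - 6*7²)) = -135/(236 + (-42 - 6*49)) = -135/(236 + (-42 - 294)) = -135/(236 - 336) = -135/(-100) = -135*(-1/100) = 27/20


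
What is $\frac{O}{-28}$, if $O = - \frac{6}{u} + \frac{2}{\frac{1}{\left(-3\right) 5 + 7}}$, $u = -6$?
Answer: $\frac{15}{28} \approx 0.53571$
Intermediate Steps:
$O = -15$ ($O = - \frac{6}{-6} + \frac{2}{\frac{1}{\left(-3\right) 5 + 7}} = \left(-6\right) \left(- \frac{1}{6}\right) + \frac{2}{\frac{1}{-15 + 7}} = 1 + \frac{2}{\frac{1}{-8}} = 1 + \frac{2}{- \frac{1}{8}} = 1 + 2 \left(-8\right) = 1 - 16 = -15$)
$\frac{O}{-28} = - \frac{15}{-28} = \left(-15\right) \left(- \frac{1}{28}\right) = \frac{15}{28}$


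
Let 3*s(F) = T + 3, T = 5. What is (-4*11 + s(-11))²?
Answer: 15376/9 ≈ 1708.4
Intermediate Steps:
s(F) = 8/3 (s(F) = (5 + 3)/3 = (⅓)*8 = 8/3)
(-4*11 + s(-11))² = (-4*11 + 8/3)² = (-44 + 8/3)² = (-124/3)² = 15376/9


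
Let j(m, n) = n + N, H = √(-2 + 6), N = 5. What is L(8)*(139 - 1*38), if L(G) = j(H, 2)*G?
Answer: 5656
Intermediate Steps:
H = 2 (H = √4 = 2)
j(m, n) = 5 + n (j(m, n) = n + 5 = 5 + n)
L(G) = 7*G (L(G) = (5 + 2)*G = 7*G)
L(8)*(139 - 1*38) = (7*8)*(139 - 1*38) = 56*(139 - 38) = 56*101 = 5656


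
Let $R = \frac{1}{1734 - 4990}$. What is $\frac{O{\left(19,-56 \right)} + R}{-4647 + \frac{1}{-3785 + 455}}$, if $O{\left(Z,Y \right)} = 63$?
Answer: $- \frac{710055}{52375268} \approx -0.013557$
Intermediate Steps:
$R = - \frac{1}{3256}$ ($R = \frac{1}{-3256} = - \frac{1}{3256} \approx -0.00030713$)
$\frac{O{\left(19,-56 \right)} + R}{-4647 + \frac{1}{-3785 + 455}} = \frac{63 - \frac{1}{3256}}{-4647 + \frac{1}{-3785 + 455}} = \frac{205127}{3256 \left(-4647 + \frac{1}{-3330}\right)} = \frac{205127}{3256 \left(-4647 - \frac{1}{3330}\right)} = \frac{205127}{3256 \left(- \frac{15474511}{3330}\right)} = \frac{205127}{3256} \left(- \frac{3330}{15474511}\right) = - \frac{710055}{52375268}$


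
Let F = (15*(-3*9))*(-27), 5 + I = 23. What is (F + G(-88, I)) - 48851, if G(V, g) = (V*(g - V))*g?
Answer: -205820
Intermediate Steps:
I = 18 (I = -5 + 23 = 18)
G(V, g) = V*g*(g - V)
F = 10935 (F = (15*(-27))*(-27) = -405*(-27) = 10935)
(F + G(-88, I)) - 48851 = (10935 - 88*18*(18 - 1*(-88))) - 48851 = (10935 - 88*18*(18 + 88)) - 48851 = (10935 - 88*18*106) - 48851 = (10935 - 167904) - 48851 = -156969 - 48851 = -205820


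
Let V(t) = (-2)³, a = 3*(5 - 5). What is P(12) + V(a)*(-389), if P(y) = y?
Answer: 3124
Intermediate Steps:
a = 0 (a = 3*0 = 0)
V(t) = -8
P(12) + V(a)*(-389) = 12 - 8*(-389) = 12 + 3112 = 3124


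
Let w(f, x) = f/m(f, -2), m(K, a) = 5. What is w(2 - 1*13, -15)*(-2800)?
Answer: 6160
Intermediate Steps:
w(f, x) = f/5
w(2 - 1*13, -15)*(-2800) = ((2 - 1*13)/5)*(-2800) = ((2 - 13)/5)*(-2800) = ((1/5)*(-11))*(-2800) = -11/5*(-2800) = 6160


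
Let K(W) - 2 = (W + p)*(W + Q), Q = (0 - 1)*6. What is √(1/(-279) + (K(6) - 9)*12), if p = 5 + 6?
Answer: I*√726547/93 ≈ 9.1653*I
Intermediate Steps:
p = 11
Q = -6 (Q = -1*6 = -6)
K(W) = 2 + (-6 + W)*(11 + W) (K(W) = 2 + (W + 11)*(W - 6) = 2 + (11 + W)*(-6 + W) = 2 + (-6 + W)*(11 + W))
√(1/(-279) + (K(6) - 9)*12) = √(1/(-279) + ((-64 + 6² + 5*6) - 9)*12) = √(-1/279 + ((-64 + 36 + 30) - 9)*12) = √(-1/279 + (2 - 9)*12) = √(-1/279 - 7*12) = √(-1/279 - 84) = √(-23437/279) = I*√726547/93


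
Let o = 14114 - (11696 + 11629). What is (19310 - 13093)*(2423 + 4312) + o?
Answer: 41862284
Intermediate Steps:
o = -9211 (o = 14114 - 1*23325 = 14114 - 23325 = -9211)
(19310 - 13093)*(2423 + 4312) + o = (19310 - 13093)*(2423 + 4312) - 9211 = 6217*6735 - 9211 = 41871495 - 9211 = 41862284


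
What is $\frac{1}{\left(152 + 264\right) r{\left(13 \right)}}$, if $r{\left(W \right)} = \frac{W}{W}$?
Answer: $\frac{1}{416} \approx 0.0024038$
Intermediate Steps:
$r{\left(W \right)} = 1$
$\frac{1}{\left(152 + 264\right) r{\left(13 \right)}} = \frac{1}{\left(152 + 264\right) 1} = \frac{1}{416 \cdot 1} = \frac{1}{416}$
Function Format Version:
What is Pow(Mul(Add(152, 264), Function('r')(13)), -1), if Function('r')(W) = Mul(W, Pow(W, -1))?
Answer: Rational(1, 416) ≈ 0.0024038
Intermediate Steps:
Function('r')(W) = 1
Pow(Mul(Add(152, 264), Function('r')(13)), -1) = Pow(Mul(Add(152, 264), 1), -1) = Pow(Mul(416, 1), -1) = Pow(416, -1) = Rational(1, 416)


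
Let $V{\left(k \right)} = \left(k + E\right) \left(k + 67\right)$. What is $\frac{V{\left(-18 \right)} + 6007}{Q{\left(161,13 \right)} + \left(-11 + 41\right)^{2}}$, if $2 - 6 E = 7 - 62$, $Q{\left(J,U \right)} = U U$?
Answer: $\frac{11181}{2138} \approx 5.2297$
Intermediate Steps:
$Q{\left(J,U \right)} = U^{2}$
$E = \frac{19}{2}$ ($E = \frac{1}{3} - \frac{7 - 62}{6} = \frac{1}{3} - - \frac{55}{6} = \frac{1}{3} + \frac{55}{6} = \frac{19}{2} \approx 9.5$)
$V{\left(k \right)} = \left(67 + k\right) \left(\frac{19}{2} + k\right)$ ($V{\left(k \right)} = \left(k + \frac{19}{2}\right) \left(k + 67\right) = \left(\frac{19}{2} + k\right) \left(67 + k\right) = \left(67 + k\right) \left(\frac{19}{2} + k\right)$)
$\frac{V{\left(-18 \right)} + 6007}{Q{\left(161,13 \right)} + \left(-11 + 41\right)^{2}} = \frac{\left(\frac{1273}{2} + \left(-18\right)^{2} + \frac{153}{2} \left(-18\right)\right) + 6007}{13^{2} + \left(-11 + 41\right)^{2}} = \frac{\left(\frac{1273}{2} + 324 - 1377\right) + 6007}{169 + 30^{2}} = \frac{- \frac{833}{2} + 6007}{169 + 900} = \frac{11181}{2 \cdot 1069} = \frac{11181}{2} \cdot \frac{1}{1069} = \frac{11181}{2138}$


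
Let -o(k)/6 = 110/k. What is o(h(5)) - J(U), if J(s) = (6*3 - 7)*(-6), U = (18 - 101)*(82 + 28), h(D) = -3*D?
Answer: 110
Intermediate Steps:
U = -9130 (U = -83*110 = -9130)
o(k) = -660/k
J(s) = -66 (J(s) = (18 - 7)*(-6) = 11*(-6) = -66)
o(h(5)) - J(U) = -660/((-3*5)) - 1*(-66) = -660/(-15) + 66 = -660*(-1/15) + 66 = 44 + 66 = 110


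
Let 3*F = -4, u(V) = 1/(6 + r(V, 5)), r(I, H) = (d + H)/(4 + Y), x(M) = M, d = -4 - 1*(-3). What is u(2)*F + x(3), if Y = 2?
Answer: 14/5 ≈ 2.8000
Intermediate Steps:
d = -1 (d = -4 + 3 = -1)
r(I, H) = -1/6 + H/6 (r(I, H) = (-1 + H)/(4 + 2) = (-1 + H)/6 = (-1 + H)*(1/6) = -1/6 + H/6)
u(V) = 3/20 (u(V) = 1/(6 + (-1/6 + (1/6)*5)) = 1/(6 + (-1/6 + 5/6)) = 1/(6 + 2/3) = 1/(20/3) = 3/20)
F = -4/3 (F = (1/3)*(-4) = -4/3 ≈ -1.3333)
u(2)*F + x(3) = (3/20)*(-4/3) + 3 = -1/5 + 3 = 14/5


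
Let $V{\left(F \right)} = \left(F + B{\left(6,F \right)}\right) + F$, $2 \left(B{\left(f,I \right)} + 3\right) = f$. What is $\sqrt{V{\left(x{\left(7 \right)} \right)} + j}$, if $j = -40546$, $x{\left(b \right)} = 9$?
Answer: $4 i \sqrt{2533} \approx 201.32 i$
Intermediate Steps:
$B{\left(f,I \right)} = -3 + \frac{f}{2}$
$V{\left(F \right)} = 2 F$ ($V{\left(F \right)} = \left(F + \left(-3 + \frac{1}{2} \cdot 6\right)\right) + F = \left(F + \left(-3 + 3\right)\right) + F = \left(F + 0\right) + F = F + F = 2 F$)
$\sqrt{V{\left(x{\left(7 \right)} \right)} + j} = \sqrt{2 \cdot 9 - 40546} = \sqrt{18 - 40546} = \sqrt{-40528} = 4 i \sqrt{2533}$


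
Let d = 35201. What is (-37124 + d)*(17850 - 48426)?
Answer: 58797648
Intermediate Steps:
(-37124 + d)*(17850 - 48426) = (-37124 + 35201)*(17850 - 48426) = -1923*(-30576) = 58797648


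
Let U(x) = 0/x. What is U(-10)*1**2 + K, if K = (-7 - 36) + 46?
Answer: 3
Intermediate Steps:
K = 3 (K = -43 + 46 = 3)
U(x) = 0
U(-10)*1**2 + K = 0*1**2 + 3 = 0*1 + 3 = 0 + 3 = 3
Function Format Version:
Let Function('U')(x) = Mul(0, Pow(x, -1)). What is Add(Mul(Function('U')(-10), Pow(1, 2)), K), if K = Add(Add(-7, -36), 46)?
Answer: 3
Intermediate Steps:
K = 3 (K = Add(-43, 46) = 3)
Function('U')(x) = 0
Add(Mul(Function('U')(-10), Pow(1, 2)), K) = Add(Mul(0, Pow(1, 2)), 3) = Add(Mul(0, 1), 3) = Add(0, 3) = 3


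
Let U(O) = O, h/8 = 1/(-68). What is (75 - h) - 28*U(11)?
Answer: -3959/17 ≈ -232.88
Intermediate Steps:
h = -2/17 (h = 8/(-68) = 8*(-1/68) = -2/17 ≈ -0.11765)
(75 - h) - 28*U(11) = (75 - 1*(-2/17)) - 28*11 = (75 + 2/17) - 308 = 1277/17 - 308 = -3959/17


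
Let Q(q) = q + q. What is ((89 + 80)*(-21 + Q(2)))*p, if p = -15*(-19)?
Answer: -818805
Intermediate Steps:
Q(q) = 2*q
p = 285
((89 + 80)*(-21 + Q(2)))*p = ((89 + 80)*(-21 + 2*2))*285 = (169*(-21 + 4))*285 = (169*(-17))*285 = -2873*285 = -818805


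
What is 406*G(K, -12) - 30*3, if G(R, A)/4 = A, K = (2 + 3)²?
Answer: -19578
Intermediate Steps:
K = 25 (K = 5² = 25)
G(R, A) = 4*A
406*G(K, -12) - 30*3 = 406*(4*(-12)) - 30*3 = 406*(-48) - 90 = -19488 - 90 = -19578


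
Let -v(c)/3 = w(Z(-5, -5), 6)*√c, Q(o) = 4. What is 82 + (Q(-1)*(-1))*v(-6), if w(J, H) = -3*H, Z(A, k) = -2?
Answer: 82 - 216*I*√6 ≈ 82.0 - 529.09*I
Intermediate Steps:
v(c) = 54*√c (v(c) = -3*(-3*6)*√c = -(-54)*√c = 54*√c)
82 + (Q(-1)*(-1))*v(-6) = 82 + (4*(-1))*(54*√(-6)) = 82 - 216*I*√6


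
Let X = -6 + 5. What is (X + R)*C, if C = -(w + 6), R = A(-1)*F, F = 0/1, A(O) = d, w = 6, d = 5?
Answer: 12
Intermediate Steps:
A(O) = 5
F = 0 (F = 0*1 = 0)
X = -1
R = 0 (R = 5*0 = 0)
C = -12 (C = -(6 + 6) = -1*12 = -12)
(X + R)*C = (-1 + 0)*(-12) = -1*(-12) = 12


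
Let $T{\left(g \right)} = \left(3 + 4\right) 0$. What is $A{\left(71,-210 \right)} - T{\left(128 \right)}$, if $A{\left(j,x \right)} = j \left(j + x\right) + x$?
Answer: $-10079$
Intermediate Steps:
$A{\left(j,x \right)} = x + j \left(j + x\right)$
$T{\left(g \right)} = 0$ ($T{\left(g \right)} = 7 \cdot 0 = 0$)
$A{\left(71,-210 \right)} - T{\left(128 \right)} = \left(-210 + 71^{2} + 71 \left(-210\right)\right) - 0 = \left(-210 + 5041 - 14910\right) + 0 = -10079 + 0 = -10079$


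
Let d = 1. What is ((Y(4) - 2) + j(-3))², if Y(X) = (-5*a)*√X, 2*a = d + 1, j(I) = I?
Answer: 225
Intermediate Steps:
a = 1 (a = (1 + 1)/2 = (½)*2 = 1)
Y(X) = -5*√X (Y(X) = (-5*1)*√X = -5*√X)
((Y(4) - 2) + j(-3))² = ((-5*√4 - 2) - 3)² = ((-5*2 - 2) - 3)² = ((-10 - 2) - 3)² = (-12 - 3)² = (-15)² = 225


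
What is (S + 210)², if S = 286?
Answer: 246016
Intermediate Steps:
(S + 210)² = (286 + 210)² = 496² = 246016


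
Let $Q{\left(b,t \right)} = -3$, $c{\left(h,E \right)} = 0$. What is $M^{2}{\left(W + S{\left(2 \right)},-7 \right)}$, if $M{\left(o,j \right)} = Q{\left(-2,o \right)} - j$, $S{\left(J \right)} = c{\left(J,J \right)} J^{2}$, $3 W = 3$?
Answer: $16$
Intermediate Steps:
$W = 1$ ($W = \frac{1}{3} \cdot 3 = 1$)
$S{\left(J \right)} = 0$ ($S{\left(J \right)} = 0 J^{2} = 0$)
$M{\left(o,j \right)} = -3 - j$
$M^{2}{\left(W + S{\left(2 \right)},-7 \right)} = \left(-3 - -7\right)^{2} = \left(-3 + 7\right)^{2} = 4^{2} = 16$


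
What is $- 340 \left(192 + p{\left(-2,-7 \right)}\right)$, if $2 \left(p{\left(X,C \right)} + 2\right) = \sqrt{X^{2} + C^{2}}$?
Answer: $-64600 - 170 \sqrt{53} \approx -65838.0$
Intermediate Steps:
$p{\left(X,C \right)} = -2 + \frac{\sqrt{C^{2} + X^{2}}}{2}$ ($p{\left(X,C \right)} = -2 + \frac{\sqrt{X^{2} + C^{2}}}{2} = -2 + \frac{\sqrt{C^{2} + X^{2}}}{2}$)
$- 340 \left(192 + p{\left(-2,-7 \right)}\right) = - 340 \left(192 - \left(2 - \frac{\sqrt{\left(-7\right)^{2} + \left(-2\right)^{2}}}{2}\right)\right) = - 340 \left(192 - \left(2 - \frac{\sqrt{49 + 4}}{2}\right)\right) = - 340 \left(192 - \left(2 - \frac{\sqrt{53}}{2}\right)\right) = - 340 \left(190 + \frac{\sqrt{53}}{2}\right) = -64600 - 170 \sqrt{53}$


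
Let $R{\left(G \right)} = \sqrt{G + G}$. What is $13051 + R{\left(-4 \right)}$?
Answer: $13051 + 2 i \sqrt{2} \approx 13051.0 + 2.8284 i$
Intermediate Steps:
$R{\left(G \right)} = \sqrt{2} \sqrt{G}$ ($R{\left(G \right)} = \sqrt{2 G} = \sqrt{2} \sqrt{G}$)
$13051 + R{\left(-4 \right)} = 13051 + \sqrt{2} \sqrt{-4} = 13051 + \sqrt{2} \cdot 2 i = 13051 + 2 i \sqrt{2}$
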